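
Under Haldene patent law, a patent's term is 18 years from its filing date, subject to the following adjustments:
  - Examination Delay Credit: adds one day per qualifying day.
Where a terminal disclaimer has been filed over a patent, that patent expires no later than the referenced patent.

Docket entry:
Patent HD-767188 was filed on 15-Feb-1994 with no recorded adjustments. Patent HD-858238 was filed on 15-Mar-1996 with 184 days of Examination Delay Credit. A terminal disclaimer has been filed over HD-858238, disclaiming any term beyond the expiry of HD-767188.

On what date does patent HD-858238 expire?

Natural term of HD-858238:
  Base: filing + 18 years → 15 March 2014.
  Examination Delay Credit: +184 days → 15 September 2014.
Expiry of referenced patent HD-767188:
  Base: filing + 18 years → 15 February 2012.
Terminal disclaimer: HD-858238 expires on the earlier of 15 September 2014 and 15 February 2012.

2012-02-15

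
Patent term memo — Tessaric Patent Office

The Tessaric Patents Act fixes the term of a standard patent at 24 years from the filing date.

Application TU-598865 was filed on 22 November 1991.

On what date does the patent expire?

Filing date + 24 years → 22 November 2015.

November 22, 2015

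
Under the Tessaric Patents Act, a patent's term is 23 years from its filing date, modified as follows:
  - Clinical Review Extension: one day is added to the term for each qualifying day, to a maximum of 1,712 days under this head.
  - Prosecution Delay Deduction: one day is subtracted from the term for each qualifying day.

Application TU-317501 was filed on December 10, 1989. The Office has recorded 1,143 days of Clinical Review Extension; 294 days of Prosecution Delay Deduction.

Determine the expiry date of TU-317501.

2015-04-08

Base term: filing date + 23 years → 10 December 2012.
Clinical Review Extension: 1143 days (within the 1712-day cap) → +1143 days → 27 January 2016.
Prosecution Delay Deduction: −294 days → 8 April 2015.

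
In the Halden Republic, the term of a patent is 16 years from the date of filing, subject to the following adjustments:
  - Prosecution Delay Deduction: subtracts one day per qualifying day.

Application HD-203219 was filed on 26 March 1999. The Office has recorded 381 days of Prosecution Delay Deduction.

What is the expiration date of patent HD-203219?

March 10, 2014

Base term: filing date + 16 years → 26 March 2015.
Prosecution Delay Deduction: −381 days → 10 March 2014.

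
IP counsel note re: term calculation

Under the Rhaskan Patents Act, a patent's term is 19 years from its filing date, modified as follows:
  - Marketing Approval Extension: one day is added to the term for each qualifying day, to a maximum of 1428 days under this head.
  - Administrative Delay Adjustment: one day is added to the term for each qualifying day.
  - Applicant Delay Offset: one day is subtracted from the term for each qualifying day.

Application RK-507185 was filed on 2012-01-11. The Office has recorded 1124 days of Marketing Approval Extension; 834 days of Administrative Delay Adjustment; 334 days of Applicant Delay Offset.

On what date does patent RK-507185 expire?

June 23, 2035

Base term: filing date + 19 years → 11 January 2031.
Marketing Approval Extension: 1124 days (within the 1428-day cap) → +1124 days → 8 February 2034.
Administrative Delay Adjustment: +834 days → 22 May 2036.
Applicant Delay Offset: −334 days → 23 June 2035.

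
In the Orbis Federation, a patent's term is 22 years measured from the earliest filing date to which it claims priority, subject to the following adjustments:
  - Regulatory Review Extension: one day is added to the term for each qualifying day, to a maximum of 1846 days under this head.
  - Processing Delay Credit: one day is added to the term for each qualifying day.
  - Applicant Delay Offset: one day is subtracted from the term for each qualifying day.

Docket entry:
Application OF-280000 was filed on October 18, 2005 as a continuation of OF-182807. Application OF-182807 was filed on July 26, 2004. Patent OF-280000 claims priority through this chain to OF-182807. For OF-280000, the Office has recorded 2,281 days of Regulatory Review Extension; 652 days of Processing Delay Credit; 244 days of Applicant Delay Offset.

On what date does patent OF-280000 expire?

September 26, 2032

Earliest priority filing: 26 July 2004.
Base term: 26 July 2004 + 22 years → 26 July 2026.
Regulatory Review Extension: 2281 days claimed exceeds the 1846-day cap, so +1846 days → 15 August 2031.
Processing Delay Credit: +652 days → 28 May 2033.
Applicant Delay Offset: −244 days → 26 September 2032.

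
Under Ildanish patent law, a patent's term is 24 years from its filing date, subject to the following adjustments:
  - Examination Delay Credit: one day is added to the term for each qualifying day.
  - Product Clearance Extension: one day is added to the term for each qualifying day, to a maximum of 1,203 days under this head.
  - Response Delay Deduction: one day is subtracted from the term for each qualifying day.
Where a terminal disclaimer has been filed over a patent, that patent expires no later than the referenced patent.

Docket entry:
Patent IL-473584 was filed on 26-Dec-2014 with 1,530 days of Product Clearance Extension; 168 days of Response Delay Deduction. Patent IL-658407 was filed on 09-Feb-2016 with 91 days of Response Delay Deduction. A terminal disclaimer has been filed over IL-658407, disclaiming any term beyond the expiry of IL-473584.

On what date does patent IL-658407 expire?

Natural term of IL-658407:
  Base: filing + 24 years → 9 February 2040.
  Response Delay Deduction: −91 days → 10 November 2039.
Expiry of referenced patent IL-473584:
  Base: filing + 24 years → 26 December 2038.
  Product Clearance Extension: 1530 days claimed exceeds the 1203-day cap, so +1203 days → 12 April 2042.
  Response Delay Deduction: −168 days → 26 October 2041.
Terminal disclaimer: IL-658407 expires on the earlier of 10 November 2039 and 26 October 2041.

November 10, 2039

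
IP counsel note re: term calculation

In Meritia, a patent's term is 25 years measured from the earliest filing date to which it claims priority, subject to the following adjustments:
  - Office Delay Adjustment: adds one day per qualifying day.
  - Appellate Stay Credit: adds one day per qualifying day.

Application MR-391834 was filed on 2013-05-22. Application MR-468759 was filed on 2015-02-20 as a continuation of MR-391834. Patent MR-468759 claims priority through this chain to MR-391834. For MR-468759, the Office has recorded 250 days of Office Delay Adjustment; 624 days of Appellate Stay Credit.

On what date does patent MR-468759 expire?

Earliest priority filing: 22 May 2013.
Base term: 22 May 2013 + 25 years → 22 May 2038.
Office Delay Adjustment: +250 days → 27 January 2039.
Appellate Stay Credit: +624 days → 12 October 2040.

October 12, 2040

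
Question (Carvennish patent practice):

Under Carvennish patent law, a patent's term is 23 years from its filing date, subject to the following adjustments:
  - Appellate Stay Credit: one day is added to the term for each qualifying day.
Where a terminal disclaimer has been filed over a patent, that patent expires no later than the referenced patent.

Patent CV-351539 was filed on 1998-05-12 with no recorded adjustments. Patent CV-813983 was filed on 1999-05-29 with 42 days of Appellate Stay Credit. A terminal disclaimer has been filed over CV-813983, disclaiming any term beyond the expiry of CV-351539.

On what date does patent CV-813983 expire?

May 12, 2021

Natural term of CV-813983:
  Base: filing + 23 years → 29 May 2022.
  Appellate Stay Credit: +42 days → 10 July 2022.
Expiry of referenced patent CV-351539:
  Base: filing + 23 years → 12 May 2021.
Terminal disclaimer: CV-813983 expires on the earlier of 10 July 2022 and 12 May 2021.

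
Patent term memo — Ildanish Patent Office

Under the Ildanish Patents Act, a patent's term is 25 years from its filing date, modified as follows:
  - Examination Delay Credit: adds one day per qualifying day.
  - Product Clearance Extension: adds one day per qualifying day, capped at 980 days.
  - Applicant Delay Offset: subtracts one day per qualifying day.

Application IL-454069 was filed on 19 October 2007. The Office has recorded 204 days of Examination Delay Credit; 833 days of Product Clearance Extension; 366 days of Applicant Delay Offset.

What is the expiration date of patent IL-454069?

August 21, 2034

Base term: filing date + 25 years → 19 October 2032.
Examination Delay Credit: +204 days → 11 May 2033.
Product Clearance Extension: 833 days (within the 980-day cap) → +833 days → 22 August 2035.
Applicant Delay Offset: −366 days → 21 August 2034.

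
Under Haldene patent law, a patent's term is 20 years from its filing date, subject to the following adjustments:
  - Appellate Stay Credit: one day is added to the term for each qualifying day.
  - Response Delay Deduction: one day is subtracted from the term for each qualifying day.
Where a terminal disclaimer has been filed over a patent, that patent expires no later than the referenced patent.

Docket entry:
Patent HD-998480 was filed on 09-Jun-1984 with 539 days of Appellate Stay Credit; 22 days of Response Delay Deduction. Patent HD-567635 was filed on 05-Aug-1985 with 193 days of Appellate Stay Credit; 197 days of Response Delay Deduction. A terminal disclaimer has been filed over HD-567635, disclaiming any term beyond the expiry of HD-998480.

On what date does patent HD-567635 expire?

Natural term of HD-567635:
  Base: filing + 20 years → 5 August 2005.
  Appellate Stay Credit: +193 days → 14 February 2006.
  Response Delay Deduction: −197 days → 1 August 2005.
Expiry of referenced patent HD-998480:
  Base: filing + 20 years → 9 June 2004.
  Appellate Stay Credit: +539 days → 30 November 2005.
  Response Delay Deduction: −22 days → 8 November 2005.
Terminal disclaimer: HD-567635 expires on the earlier of 1 August 2005 and 8 November 2005.

August 1, 2005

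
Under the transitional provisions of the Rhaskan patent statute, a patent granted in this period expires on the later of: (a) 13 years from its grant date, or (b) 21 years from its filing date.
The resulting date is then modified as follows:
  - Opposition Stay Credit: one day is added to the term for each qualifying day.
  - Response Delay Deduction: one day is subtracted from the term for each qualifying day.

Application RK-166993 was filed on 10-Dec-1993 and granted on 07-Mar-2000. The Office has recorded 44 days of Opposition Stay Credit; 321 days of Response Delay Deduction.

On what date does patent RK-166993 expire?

March 8, 2014

(a) grant + 13 years → 7 March 2013.
(b) filing + 21 years → 10 December 2014.
Later of the two: 10 December 2014.
Opposition Stay Credit: +44 days → 23 January 2015.
Response Delay Deduction: −321 days → 8 March 2014.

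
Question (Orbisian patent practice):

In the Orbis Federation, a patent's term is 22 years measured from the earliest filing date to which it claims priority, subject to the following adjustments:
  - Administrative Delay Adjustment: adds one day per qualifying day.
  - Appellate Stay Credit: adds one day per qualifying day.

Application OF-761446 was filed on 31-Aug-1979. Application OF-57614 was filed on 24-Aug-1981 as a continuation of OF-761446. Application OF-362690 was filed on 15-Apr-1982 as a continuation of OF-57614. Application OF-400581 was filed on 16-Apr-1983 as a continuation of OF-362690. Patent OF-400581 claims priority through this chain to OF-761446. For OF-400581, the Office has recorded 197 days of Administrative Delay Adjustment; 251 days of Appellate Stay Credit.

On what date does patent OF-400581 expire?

Earliest priority filing: 31 August 1979.
Base term: 31 August 1979 + 22 years → 31 August 2001.
Administrative Delay Adjustment: +197 days → 16 March 2002.
Appellate Stay Credit: +251 days → 22 November 2002.

2002-11-22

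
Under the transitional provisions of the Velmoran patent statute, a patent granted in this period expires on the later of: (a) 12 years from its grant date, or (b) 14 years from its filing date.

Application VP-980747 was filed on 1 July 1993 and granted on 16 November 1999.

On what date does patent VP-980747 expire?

(a) grant + 12 years → 16 November 2011.
(b) filing + 14 years → 1 July 2007.
Later of the two: 16 November 2011.

2011-11-16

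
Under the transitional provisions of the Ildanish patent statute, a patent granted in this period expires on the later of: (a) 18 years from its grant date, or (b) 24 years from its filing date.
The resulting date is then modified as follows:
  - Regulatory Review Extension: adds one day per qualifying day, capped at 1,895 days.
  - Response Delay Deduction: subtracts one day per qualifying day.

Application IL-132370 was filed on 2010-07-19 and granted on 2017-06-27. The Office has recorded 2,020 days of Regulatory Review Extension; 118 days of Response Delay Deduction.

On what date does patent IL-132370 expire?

(a) grant + 18 years → 27 June 2035.
(b) filing + 24 years → 19 July 2034.
Later of the two: 27 June 2035.
Regulatory Review Extension: 2020 days claimed exceeds the 1895-day cap, so +1895 days → 3 September 2040.
Response Delay Deduction: −118 days → 8 May 2040.

May 8, 2040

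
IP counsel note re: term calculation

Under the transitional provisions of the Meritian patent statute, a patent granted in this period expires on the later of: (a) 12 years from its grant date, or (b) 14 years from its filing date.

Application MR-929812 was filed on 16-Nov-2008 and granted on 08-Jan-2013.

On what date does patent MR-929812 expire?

2025-01-08

(a) grant + 12 years → 8 January 2025.
(b) filing + 14 years → 16 November 2022.
Later of the two: 8 January 2025.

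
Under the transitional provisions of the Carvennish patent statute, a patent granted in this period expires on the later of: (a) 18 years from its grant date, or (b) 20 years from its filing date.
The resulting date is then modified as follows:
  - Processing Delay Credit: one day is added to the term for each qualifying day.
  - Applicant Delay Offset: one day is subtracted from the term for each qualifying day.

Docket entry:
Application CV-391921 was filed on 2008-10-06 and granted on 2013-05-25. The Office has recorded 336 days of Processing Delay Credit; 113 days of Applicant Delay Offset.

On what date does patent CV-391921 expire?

(a) grant + 18 years → 25 May 2031.
(b) filing + 20 years → 6 October 2028.
Later of the two: 25 May 2031.
Processing Delay Credit: +336 days → 25 April 2032.
Applicant Delay Offset: −113 days → 3 January 2032.

2032-01-03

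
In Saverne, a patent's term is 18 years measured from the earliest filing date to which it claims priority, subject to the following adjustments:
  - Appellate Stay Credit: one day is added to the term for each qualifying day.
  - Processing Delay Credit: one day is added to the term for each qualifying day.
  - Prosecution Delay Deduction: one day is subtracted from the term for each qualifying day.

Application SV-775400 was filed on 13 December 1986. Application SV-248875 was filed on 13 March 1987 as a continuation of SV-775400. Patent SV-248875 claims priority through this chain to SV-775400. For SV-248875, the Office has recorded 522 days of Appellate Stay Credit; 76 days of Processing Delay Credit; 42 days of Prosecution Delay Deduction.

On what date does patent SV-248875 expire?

2006-06-22

Earliest priority filing: 13 December 1986.
Base term: 13 December 1986 + 18 years → 13 December 2004.
Appellate Stay Credit: +522 days → 19 May 2006.
Processing Delay Credit: +76 days → 3 August 2006.
Prosecution Delay Deduction: −42 days → 22 June 2006.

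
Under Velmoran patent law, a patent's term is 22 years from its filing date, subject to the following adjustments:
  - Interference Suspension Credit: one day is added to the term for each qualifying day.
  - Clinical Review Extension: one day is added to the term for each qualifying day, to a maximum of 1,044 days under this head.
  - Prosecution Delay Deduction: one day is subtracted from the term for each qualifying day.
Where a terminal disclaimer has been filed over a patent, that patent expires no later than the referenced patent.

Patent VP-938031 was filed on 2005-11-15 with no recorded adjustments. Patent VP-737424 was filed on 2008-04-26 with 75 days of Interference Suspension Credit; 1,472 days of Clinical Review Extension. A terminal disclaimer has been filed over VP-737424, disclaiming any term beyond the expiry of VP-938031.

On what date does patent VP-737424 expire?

Natural term of VP-737424:
  Base: filing + 22 years → 26 April 2030.
  Interference Suspension Credit: +75 days → 10 July 2030.
  Clinical Review Extension: 1472 days claimed exceeds the 1044-day cap, so +1044 days → 19 May 2033.
Expiry of referenced patent VP-938031:
  Base: filing + 22 years → 15 November 2027.
Terminal disclaimer: VP-737424 expires on the earlier of 19 May 2033 and 15 November 2027.

2027-11-15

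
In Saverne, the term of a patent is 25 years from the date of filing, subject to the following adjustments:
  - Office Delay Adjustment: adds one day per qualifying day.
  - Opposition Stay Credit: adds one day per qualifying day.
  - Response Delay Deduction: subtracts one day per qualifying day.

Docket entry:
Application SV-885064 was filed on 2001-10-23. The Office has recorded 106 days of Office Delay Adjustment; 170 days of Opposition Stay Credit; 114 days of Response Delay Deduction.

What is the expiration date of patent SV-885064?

Base term: filing date + 25 years → 23 October 2026.
Office Delay Adjustment: +106 days → 6 February 2027.
Opposition Stay Credit: +170 days → 26 July 2027.
Response Delay Deduction: −114 days → 3 April 2027.

April 3, 2027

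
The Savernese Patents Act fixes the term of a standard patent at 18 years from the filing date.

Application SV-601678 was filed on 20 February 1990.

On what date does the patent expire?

February 20, 2008

Filing date + 18 years → 20 February 2008.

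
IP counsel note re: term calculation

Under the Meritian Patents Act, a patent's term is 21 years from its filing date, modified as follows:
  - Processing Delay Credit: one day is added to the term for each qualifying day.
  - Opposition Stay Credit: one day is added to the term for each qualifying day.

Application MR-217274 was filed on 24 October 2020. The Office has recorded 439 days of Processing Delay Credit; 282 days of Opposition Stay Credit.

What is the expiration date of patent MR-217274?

October 15, 2043

Base term: filing date + 21 years → 24 October 2041.
Processing Delay Credit: +439 days → 6 January 2043.
Opposition Stay Credit: +282 days → 15 October 2043.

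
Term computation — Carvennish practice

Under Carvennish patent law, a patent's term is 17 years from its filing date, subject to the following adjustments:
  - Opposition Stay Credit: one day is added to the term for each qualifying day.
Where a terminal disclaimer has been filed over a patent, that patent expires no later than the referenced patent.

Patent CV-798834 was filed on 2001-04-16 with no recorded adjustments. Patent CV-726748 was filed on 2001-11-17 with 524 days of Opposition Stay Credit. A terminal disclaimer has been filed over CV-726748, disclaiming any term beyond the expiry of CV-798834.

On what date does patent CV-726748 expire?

Natural term of CV-726748:
  Base: filing + 17 years → 17 November 2018.
  Opposition Stay Credit: +524 days → 24 April 2020.
Expiry of referenced patent CV-798834:
  Base: filing + 17 years → 16 April 2018.
Terminal disclaimer: CV-726748 expires on the earlier of 24 April 2020 and 16 April 2018.

2018-04-16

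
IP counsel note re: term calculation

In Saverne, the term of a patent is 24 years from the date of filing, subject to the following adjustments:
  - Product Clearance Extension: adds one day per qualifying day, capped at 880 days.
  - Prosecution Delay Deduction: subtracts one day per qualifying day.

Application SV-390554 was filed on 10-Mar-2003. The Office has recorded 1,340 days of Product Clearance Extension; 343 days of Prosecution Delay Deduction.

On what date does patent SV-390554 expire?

August 28, 2028

Base term: filing date + 24 years → 10 March 2027.
Product Clearance Extension: 1340 days claimed exceeds the 880-day cap, so +880 days → 6 August 2029.
Prosecution Delay Deduction: −343 days → 28 August 2028.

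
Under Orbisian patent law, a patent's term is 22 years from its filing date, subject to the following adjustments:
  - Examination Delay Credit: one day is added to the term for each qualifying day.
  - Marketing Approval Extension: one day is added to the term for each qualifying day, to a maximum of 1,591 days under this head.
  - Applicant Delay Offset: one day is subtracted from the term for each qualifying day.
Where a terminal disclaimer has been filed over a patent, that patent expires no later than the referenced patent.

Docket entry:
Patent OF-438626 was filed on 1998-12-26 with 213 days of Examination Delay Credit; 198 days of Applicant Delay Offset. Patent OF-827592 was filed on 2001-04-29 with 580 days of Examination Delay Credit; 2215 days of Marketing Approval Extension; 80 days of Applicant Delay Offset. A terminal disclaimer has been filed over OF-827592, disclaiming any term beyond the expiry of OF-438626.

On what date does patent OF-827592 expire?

January 10, 2021

Natural term of OF-827592:
  Base: filing + 22 years → 29 April 2023.
  Examination Delay Credit: +580 days → 29 November 2024.
  Marketing Approval Extension: 2215 days claimed exceeds the 1591-day cap, so +1591 days → 8 April 2029.
  Applicant Delay Offset: −80 days → 18 January 2029.
Expiry of referenced patent OF-438626:
  Base: filing + 22 years → 26 December 2020.
  Examination Delay Credit: +213 days → 27 July 2021.
  Applicant Delay Offset: −198 days → 10 January 2021.
Terminal disclaimer: OF-827592 expires on the earlier of 18 January 2029 and 10 January 2021.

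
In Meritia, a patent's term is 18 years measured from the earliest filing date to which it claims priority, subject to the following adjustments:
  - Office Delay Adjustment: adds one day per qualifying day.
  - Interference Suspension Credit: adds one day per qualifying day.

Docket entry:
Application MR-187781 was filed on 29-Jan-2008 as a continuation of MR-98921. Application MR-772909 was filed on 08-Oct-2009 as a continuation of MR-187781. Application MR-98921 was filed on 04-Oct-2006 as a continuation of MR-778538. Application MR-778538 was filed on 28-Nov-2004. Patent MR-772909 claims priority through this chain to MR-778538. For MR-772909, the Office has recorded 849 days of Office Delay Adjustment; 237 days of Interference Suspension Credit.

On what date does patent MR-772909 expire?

2025-11-18

Earliest priority filing: 28 November 2004.
Base term: 28 November 2004 + 18 years → 28 November 2022.
Office Delay Adjustment: +849 days → 26 March 2025.
Interference Suspension Credit: +237 days → 18 November 2025.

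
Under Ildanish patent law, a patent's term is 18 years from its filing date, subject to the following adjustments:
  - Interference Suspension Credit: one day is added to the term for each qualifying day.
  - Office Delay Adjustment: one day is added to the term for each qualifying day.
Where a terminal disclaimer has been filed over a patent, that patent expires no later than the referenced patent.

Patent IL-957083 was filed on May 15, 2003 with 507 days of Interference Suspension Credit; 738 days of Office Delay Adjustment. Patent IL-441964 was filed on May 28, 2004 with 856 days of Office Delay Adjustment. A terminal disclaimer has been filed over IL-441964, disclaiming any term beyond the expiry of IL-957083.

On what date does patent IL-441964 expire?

Natural term of IL-441964:
  Base: filing + 18 years → 28 May 2022.
  Office Delay Adjustment: +856 days → 30 September 2024.
Expiry of referenced patent IL-957083:
  Base: filing + 18 years → 15 May 2021.
  Interference Suspension Credit: +507 days → 4 October 2022.
  Office Delay Adjustment: +738 days → 11 October 2024.
Terminal disclaimer: IL-441964 expires on the earlier of 30 September 2024 and 11 October 2024.

2024-09-30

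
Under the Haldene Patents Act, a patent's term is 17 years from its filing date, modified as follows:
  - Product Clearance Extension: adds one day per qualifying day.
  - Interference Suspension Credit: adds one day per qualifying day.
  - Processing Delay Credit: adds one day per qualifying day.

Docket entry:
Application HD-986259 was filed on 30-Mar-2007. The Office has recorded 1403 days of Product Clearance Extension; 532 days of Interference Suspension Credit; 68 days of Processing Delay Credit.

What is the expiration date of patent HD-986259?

September 23, 2029

Base term: filing date + 17 years → 30 March 2024.
Product Clearance Extension: +1403 days → 1 February 2028.
Interference Suspension Credit: +532 days → 17 July 2029.
Processing Delay Credit: +68 days → 23 September 2029.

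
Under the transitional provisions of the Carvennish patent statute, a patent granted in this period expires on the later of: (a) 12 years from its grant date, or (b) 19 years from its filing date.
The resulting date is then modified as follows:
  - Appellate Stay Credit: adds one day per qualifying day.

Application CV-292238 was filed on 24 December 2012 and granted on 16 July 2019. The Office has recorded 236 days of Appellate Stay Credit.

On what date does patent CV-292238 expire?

2032-08-16

(a) grant + 12 years → 16 July 2031.
(b) filing + 19 years → 24 December 2031.
Later of the two: 24 December 2031.
Appellate Stay Credit: +236 days → 16 August 2032.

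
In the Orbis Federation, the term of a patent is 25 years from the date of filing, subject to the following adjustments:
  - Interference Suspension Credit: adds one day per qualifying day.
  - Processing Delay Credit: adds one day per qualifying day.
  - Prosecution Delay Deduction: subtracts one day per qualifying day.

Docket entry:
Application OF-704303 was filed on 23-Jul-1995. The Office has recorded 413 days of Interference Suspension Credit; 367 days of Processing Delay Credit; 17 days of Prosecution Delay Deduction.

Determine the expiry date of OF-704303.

August 25, 2022

Base term: filing date + 25 years → 23 July 2020.
Interference Suspension Credit: +413 days → 9 September 2021.
Processing Delay Credit: +367 days → 11 September 2022.
Prosecution Delay Deduction: −17 days → 25 August 2022.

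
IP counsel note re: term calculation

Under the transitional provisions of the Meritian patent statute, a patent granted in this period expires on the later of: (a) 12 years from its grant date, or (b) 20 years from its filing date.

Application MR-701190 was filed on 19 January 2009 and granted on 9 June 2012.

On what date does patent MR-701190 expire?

(a) grant + 12 years → 9 June 2024.
(b) filing + 20 years → 19 January 2029.
Later of the two: 19 January 2029.

2029-01-19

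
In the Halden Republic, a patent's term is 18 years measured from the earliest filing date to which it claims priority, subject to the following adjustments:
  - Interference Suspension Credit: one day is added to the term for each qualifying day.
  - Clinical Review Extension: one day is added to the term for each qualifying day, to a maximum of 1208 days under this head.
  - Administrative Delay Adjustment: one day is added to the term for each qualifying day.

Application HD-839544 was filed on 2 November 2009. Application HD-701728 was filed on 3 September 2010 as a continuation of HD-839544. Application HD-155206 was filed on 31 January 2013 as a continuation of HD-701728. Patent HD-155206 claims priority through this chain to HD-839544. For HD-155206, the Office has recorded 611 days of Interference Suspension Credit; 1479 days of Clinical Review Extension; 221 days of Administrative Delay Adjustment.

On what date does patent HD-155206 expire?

June 3, 2033

Earliest priority filing: 2 November 2009.
Base term: 2 November 2009 + 18 years → 2 November 2027.
Interference Suspension Credit: +611 days → 5 July 2029.
Clinical Review Extension: 1479 days claimed exceeds the 1208-day cap, so +1208 days → 25 October 2032.
Administrative Delay Adjustment: +221 days → 3 June 2033.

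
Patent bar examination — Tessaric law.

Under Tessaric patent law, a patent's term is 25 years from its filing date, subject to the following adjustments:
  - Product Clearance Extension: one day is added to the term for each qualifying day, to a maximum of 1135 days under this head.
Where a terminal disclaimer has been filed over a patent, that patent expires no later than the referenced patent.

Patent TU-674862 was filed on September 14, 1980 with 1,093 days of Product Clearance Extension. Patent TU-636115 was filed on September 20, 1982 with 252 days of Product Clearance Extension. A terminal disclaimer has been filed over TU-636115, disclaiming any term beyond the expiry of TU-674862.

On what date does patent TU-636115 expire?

Natural term of TU-636115:
  Base: filing + 25 years → 20 September 2007.
  Product Clearance Extension: 252 days (within the 1135-day cap) → +252 days → 29 May 2008.
Expiry of referenced patent TU-674862:
  Base: filing + 25 years → 14 September 2005.
  Product Clearance Extension: 1093 days (within the 1135-day cap) → +1093 days → 11 September 2008.
Terminal disclaimer: TU-636115 expires on the earlier of 29 May 2008 and 11 September 2008.

May 29, 2008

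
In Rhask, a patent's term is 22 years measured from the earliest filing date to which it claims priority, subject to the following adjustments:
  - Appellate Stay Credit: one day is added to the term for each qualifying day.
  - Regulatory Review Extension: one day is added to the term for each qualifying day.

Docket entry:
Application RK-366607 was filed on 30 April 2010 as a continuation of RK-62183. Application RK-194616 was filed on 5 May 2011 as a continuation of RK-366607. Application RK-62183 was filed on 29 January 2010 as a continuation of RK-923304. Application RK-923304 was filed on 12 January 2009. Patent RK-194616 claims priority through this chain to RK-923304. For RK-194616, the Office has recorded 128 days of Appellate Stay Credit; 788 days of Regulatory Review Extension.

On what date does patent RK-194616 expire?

July 16, 2033

Earliest priority filing: 12 January 2009.
Base term: 12 January 2009 + 22 years → 12 January 2031.
Appellate Stay Credit: +128 days → 20 May 2031.
Regulatory Review Extension: +788 days → 16 July 2033.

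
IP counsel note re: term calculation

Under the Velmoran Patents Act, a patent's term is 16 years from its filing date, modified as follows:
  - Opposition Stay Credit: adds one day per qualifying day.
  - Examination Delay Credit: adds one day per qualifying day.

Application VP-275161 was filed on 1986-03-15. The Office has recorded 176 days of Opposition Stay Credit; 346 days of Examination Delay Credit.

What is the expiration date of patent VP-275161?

August 19, 2003

Base term: filing date + 16 years → 15 March 2002.
Opposition Stay Credit: +176 days → 7 September 2002.
Examination Delay Credit: +346 days → 19 August 2003.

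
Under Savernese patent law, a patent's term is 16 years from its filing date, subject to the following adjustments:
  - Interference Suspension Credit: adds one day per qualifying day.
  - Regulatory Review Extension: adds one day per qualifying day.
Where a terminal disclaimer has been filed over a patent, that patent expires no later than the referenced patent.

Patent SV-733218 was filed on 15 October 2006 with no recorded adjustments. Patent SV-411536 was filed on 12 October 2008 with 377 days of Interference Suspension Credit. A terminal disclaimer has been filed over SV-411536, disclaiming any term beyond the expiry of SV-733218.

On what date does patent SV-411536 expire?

Natural term of SV-411536:
  Base: filing + 16 years → 12 October 2024.
  Interference Suspension Credit: +377 days → 24 October 2025.
Expiry of referenced patent SV-733218:
  Base: filing + 16 years → 15 October 2022.
Terminal disclaimer: SV-411536 expires on the earlier of 24 October 2025 and 15 October 2022.

October 15, 2022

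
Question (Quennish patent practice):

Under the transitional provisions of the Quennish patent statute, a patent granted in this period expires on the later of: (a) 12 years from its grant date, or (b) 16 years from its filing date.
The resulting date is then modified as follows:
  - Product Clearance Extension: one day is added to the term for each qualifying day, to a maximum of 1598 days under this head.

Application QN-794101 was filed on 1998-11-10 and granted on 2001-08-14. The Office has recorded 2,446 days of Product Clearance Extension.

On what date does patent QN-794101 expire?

March 27, 2019

(a) grant + 12 years → 14 August 2013.
(b) filing + 16 years → 10 November 2014.
Later of the two: 10 November 2014.
Product Clearance Extension: 2446 days claimed exceeds the 1598-day cap, so +1598 days → 27 March 2019.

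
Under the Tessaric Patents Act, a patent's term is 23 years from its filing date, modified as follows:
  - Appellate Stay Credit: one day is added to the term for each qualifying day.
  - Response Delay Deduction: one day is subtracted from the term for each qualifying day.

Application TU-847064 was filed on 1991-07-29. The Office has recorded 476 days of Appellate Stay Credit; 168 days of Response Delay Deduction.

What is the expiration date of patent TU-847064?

2015-06-02

Base term: filing date + 23 years → 29 July 2014.
Appellate Stay Credit: +476 days → 17 November 2015.
Response Delay Deduction: −168 days → 2 June 2015.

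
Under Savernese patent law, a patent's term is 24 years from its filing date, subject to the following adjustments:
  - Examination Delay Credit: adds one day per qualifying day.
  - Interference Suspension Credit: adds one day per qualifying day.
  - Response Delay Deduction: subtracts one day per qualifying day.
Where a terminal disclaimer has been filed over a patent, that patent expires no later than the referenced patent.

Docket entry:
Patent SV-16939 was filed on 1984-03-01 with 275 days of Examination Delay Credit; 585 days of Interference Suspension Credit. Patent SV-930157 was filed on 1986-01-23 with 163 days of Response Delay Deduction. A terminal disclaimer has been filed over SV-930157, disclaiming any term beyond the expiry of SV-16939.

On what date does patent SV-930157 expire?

Natural term of SV-930157:
  Base: filing + 24 years → 23 January 2010.
  Response Delay Deduction: −163 days → 13 August 2009.
Expiry of referenced patent SV-16939:
  Base: filing + 24 years → 1 March 2008.
  Examination Delay Credit: +275 days → 1 December 2008.
  Interference Suspension Credit: +585 days → 9 July 2010.
Terminal disclaimer: SV-930157 expires on the earlier of 13 August 2009 and 9 July 2010.

2009-08-13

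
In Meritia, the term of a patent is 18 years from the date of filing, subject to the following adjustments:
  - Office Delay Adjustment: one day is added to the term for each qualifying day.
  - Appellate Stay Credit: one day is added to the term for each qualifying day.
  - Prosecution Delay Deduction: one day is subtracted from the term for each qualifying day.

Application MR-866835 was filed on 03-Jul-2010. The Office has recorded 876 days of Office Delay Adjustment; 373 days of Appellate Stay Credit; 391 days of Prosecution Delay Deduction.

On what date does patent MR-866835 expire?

Base term: filing date + 18 years → 3 July 2028.
Office Delay Adjustment: +876 days → 26 November 2030.
Appellate Stay Credit: +373 days → 4 December 2031.
Prosecution Delay Deduction: −391 days → 8 November 2030.

November 8, 2030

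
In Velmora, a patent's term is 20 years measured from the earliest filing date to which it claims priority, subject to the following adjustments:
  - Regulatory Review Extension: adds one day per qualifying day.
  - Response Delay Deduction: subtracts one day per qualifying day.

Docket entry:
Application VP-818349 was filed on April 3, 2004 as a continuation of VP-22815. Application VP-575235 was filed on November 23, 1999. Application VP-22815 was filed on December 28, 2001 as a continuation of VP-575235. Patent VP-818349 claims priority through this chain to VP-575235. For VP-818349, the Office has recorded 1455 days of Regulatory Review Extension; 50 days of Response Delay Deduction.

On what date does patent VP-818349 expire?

Earliest priority filing: 23 November 1999.
Base term: 23 November 1999 + 20 years → 23 November 2019.
Regulatory Review Extension: +1455 days → 17 November 2023.
Response Delay Deduction: −50 days → 28 September 2023.

September 28, 2023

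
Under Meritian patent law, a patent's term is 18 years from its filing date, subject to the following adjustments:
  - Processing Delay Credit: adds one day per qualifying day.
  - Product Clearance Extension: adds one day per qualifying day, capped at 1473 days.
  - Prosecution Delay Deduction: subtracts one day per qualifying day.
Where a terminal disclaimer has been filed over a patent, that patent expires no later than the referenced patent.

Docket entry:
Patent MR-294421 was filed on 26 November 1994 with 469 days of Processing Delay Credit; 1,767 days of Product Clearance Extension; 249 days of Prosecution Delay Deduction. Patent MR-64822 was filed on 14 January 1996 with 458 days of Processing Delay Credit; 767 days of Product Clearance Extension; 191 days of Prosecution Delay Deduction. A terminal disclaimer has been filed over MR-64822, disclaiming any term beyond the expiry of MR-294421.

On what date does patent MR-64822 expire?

2016-11-13

Natural term of MR-64822:
  Base: filing + 18 years → 14 January 2014.
  Processing Delay Credit: +458 days → 17 April 2015.
  Product Clearance Extension: 767 days (within the 1473-day cap) → +767 days → 23 May 2017.
  Prosecution Delay Deduction: −191 days → 13 November 2016.
Expiry of referenced patent MR-294421:
  Base: filing + 18 years → 26 November 2012.
  Processing Delay Credit: +469 days → 10 March 2014.
  Product Clearance Extension: 1767 days claimed exceeds the 1473-day cap, so +1473 days → 22 March 2018.
  Prosecution Delay Deduction: −249 days → 16 July 2017.
Terminal disclaimer: MR-64822 expires on the earlier of 13 November 2016 and 16 July 2017.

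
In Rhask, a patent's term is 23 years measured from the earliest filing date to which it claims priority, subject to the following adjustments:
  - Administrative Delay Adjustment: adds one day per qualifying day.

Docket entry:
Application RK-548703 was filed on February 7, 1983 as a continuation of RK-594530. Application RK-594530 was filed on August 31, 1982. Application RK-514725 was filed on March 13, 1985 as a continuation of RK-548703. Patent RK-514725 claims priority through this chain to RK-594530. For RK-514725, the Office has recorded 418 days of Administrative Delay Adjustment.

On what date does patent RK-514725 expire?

2006-10-23

Earliest priority filing: 31 August 1982.
Base term: 31 August 1982 + 23 years → 31 August 2005.
Administrative Delay Adjustment: +418 days → 23 October 2006.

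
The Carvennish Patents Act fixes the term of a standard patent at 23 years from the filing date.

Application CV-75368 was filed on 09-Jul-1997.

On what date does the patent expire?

Filing date + 23 years → 9 July 2020.

2020-07-09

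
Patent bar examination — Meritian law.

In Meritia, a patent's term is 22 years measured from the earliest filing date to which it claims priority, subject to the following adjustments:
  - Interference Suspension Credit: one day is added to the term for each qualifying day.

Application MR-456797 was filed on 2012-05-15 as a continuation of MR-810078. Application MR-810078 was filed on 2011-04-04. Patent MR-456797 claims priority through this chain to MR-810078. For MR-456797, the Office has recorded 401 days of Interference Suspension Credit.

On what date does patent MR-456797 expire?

May 10, 2034

Earliest priority filing: 4 April 2011.
Base term: 4 April 2011 + 22 years → 4 April 2033.
Interference Suspension Credit: +401 days → 10 May 2034.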